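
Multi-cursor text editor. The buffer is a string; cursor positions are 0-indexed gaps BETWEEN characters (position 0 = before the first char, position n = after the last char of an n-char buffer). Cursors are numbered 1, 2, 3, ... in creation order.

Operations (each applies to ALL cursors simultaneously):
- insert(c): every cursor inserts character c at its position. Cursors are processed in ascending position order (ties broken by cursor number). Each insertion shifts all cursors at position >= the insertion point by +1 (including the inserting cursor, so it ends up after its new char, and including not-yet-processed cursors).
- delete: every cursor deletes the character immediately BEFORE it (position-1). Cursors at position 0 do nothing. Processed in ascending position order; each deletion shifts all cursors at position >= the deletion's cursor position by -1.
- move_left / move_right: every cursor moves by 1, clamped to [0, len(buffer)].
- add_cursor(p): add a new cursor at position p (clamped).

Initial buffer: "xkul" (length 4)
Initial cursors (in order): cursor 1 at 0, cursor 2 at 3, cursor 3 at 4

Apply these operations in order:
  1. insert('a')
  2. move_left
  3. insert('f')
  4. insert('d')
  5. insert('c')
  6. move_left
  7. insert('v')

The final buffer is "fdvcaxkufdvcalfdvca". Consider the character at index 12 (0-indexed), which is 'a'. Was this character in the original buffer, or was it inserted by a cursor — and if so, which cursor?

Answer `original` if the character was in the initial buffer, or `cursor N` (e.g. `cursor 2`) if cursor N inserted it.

Answer: cursor 2

Derivation:
After op 1 (insert('a')): buffer="axkuala" (len 7), cursors c1@1 c2@5 c3@7, authorship 1...2.3
After op 2 (move_left): buffer="axkuala" (len 7), cursors c1@0 c2@4 c3@6, authorship 1...2.3
After op 3 (insert('f')): buffer="faxkufalfa" (len 10), cursors c1@1 c2@6 c3@9, authorship 11...22.33
After op 4 (insert('d')): buffer="fdaxkufdalfda" (len 13), cursors c1@2 c2@8 c3@12, authorship 111...222.333
After op 5 (insert('c')): buffer="fdcaxkufdcalfdca" (len 16), cursors c1@3 c2@10 c3@15, authorship 1111...2222.3333
After op 6 (move_left): buffer="fdcaxkufdcalfdca" (len 16), cursors c1@2 c2@9 c3@14, authorship 1111...2222.3333
After op 7 (insert('v')): buffer="fdvcaxkufdvcalfdvca" (len 19), cursors c1@3 c2@11 c3@17, authorship 11111...22222.33333
Authorship (.=original, N=cursor N): 1 1 1 1 1 . . . 2 2 2 2 2 . 3 3 3 3 3
Index 12: author = 2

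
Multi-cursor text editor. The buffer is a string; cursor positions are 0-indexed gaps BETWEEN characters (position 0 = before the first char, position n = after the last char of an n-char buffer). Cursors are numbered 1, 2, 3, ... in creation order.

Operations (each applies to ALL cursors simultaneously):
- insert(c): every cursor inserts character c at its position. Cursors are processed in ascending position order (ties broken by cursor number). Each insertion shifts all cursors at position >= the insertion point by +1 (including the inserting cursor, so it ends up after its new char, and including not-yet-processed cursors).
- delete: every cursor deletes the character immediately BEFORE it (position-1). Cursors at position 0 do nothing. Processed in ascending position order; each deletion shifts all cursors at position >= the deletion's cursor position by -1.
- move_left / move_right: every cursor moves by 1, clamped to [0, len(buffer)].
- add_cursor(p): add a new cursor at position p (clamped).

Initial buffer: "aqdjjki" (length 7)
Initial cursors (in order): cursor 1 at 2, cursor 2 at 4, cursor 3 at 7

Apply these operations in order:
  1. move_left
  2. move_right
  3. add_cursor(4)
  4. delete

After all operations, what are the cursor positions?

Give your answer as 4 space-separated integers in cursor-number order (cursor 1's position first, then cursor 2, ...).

After op 1 (move_left): buffer="aqdjjki" (len 7), cursors c1@1 c2@3 c3@6, authorship .......
After op 2 (move_right): buffer="aqdjjki" (len 7), cursors c1@2 c2@4 c3@7, authorship .......
After op 3 (add_cursor(4)): buffer="aqdjjki" (len 7), cursors c1@2 c2@4 c4@4 c3@7, authorship .......
After op 4 (delete): buffer="ajk" (len 3), cursors c1@1 c2@1 c4@1 c3@3, authorship ...

Answer: 1 1 3 1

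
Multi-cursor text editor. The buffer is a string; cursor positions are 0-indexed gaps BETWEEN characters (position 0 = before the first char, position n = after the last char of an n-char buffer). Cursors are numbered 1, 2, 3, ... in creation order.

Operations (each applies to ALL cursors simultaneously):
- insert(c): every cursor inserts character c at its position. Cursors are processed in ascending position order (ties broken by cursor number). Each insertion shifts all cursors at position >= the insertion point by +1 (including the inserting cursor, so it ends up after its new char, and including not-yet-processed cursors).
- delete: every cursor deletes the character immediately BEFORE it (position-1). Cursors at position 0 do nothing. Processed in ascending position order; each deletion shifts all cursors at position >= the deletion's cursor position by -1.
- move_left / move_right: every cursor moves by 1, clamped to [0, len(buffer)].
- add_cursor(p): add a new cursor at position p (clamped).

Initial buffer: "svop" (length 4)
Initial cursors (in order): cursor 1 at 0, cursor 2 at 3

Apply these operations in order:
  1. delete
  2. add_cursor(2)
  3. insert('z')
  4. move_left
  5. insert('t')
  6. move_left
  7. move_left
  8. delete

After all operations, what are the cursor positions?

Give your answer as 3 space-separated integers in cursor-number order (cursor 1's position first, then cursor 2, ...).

After op 1 (delete): buffer="svp" (len 3), cursors c1@0 c2@2, authorship ...
After op 2 (add_cursor(2)): buffer="svp" (len 3), cursors c1@0 c2@2 c3@2, authorship ...
After op 3 (insert('z')): buffer="zsvzzp" (len 6), cursors c1@1 c2@5 c3@5, authorship 1..23.
After op 4 (move_left): buffer="zsvzzp" (len 6), cursors c1@0 c2@4 c3@4, authorship 1..23.
After op 5 (insert('t')): buffer="tzsvzttzp" (len 9), cursors c1@1 c2@7 c3@7, authorship 11..2233.
After op 6 (move_left): buffer="tzsvzttzp" (len 9), cursors c1@0 c2@6 c3@6, authorship 11..2233.
After op 7 (move_left): buffer="tzsvzttzp" (len 9), cursors c1@0 c2@5 c3@5, authorship 11..2233.
After op 8 (delete): buffer="tzsttzp" (len 7), cursors c1@0 c2@3 c3@3, authorship 11.233.

Answer: 0 3 3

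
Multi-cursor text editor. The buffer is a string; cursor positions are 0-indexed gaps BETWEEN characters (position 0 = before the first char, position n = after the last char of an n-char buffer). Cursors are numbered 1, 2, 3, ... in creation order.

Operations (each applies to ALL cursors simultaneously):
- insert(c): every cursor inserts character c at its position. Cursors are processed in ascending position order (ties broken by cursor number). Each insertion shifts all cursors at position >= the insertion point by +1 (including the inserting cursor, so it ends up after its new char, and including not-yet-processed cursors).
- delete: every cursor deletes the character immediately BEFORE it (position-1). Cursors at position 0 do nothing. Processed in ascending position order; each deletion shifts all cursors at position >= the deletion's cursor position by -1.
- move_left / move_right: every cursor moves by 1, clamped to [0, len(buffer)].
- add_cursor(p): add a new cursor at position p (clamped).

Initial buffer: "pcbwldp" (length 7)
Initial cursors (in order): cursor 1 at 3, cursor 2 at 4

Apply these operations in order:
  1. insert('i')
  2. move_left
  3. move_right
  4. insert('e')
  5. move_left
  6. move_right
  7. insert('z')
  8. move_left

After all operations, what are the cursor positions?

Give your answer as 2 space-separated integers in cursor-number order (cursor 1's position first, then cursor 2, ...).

Answer: 5 9

Derivation:
After op 1 (insert('i')): buffer="pcbiwildp" (len 9), cursors c1@4 c2@6, authorship ...1.2...
After op 2 (move_left): buffer="pcbiwildp" (len 9), cursors c1@3 c2@5, authorship ...1.2...
After op 3 (move_right): buffer="pcbiwildp" (len 9), cursors c1@4 c2@6, authorship ...1.2...
After op 4 (insert('e')): buffer="pcbiewieldp" (len 11), cursors c1@5 c2@8, authorship ...11.22...
After op 5 (move_left): buffer="pcbiewieldp" (len 11), cursors c1@4 c2@7, authorship ...11.22...
After op 6 (move_right): buffer="pcbiewieldp" (len 11), cursors c1@5 c2@8, authorship ...11.22...
After op 7 (insert('z')): buffer="pcbiezwiezldp" (len 13), cursors c1@6 c2@10, authorship ...111.222...
After op 8 (move_left): buffer="pcbiezwiezldp" (len 13), cursors c1@5 c2@9, authorship ...111.222...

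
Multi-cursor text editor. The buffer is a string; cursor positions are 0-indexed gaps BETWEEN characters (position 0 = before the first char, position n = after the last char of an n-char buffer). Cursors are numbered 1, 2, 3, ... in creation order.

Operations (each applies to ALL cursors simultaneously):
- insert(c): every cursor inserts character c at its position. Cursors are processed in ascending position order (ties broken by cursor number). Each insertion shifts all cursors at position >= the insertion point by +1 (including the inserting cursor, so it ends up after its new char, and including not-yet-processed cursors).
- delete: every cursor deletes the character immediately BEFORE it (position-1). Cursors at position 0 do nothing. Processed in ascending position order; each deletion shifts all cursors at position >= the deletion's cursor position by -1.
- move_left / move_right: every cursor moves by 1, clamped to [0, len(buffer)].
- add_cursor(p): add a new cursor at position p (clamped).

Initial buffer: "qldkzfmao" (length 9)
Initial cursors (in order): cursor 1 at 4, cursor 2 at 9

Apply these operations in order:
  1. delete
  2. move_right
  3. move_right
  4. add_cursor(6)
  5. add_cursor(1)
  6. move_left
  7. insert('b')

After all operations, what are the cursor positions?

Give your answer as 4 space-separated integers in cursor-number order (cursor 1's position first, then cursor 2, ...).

Answer: 6 10 8 1

Derivation:
After op 1 (delete): buffer="qldzfma" (len 7), cursors c1@3 c2@7, authorship .......
After op 2 (move_right): buffer="qldzfma" (len 7), cursors c1@4 c2@7, authorship .......
After op 3 (move_right): buffer="qldzfma" (len 7), cursors c1@5 c2@7, authorship .......
After op 4 (add_cursor(6)): buffer="qldzfma" (len 7), cursors c1@5 c3@6 c2@7, authorship .......
After op 5 (add_cursor(1)): buffer="qldzfma" (len 7), cursors c4@1 c1@5 c3@6 c2@7, authorship .......
After op 6 (move_left): buffer="qldzfma" (len 7), cursors c4@0 c1@4 c3@5 c2@6, authorship .......
After op 7 (insert('b')): buffer="bqldzbfbmba" (len 11), cursors c4@1 c1@6 c3@8 c2@10, authorship 4....1.3.2.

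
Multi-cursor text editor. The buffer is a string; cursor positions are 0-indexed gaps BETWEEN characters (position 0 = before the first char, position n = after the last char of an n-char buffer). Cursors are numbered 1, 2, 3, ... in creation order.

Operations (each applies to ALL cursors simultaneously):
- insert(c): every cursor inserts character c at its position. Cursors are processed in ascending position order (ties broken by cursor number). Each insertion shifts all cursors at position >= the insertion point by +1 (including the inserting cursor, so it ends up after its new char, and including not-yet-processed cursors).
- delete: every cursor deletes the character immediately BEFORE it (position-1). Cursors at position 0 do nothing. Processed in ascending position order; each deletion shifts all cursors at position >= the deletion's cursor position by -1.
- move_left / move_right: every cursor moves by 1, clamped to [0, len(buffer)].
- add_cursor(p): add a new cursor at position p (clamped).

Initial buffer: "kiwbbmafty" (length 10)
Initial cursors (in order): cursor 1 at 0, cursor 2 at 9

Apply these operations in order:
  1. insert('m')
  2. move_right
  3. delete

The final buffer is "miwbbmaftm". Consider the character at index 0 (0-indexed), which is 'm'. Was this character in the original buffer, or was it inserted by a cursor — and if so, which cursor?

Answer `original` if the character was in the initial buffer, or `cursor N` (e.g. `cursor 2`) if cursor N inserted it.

Answer: cursor 1

Derivation:
After op 1 (insert('m')): buffer="mkiwbbmaftmy" (len 12), cursors c1@1 c2@11, authorship 1.........2.
After op 2 (move_right): buffer="mkiwbbmaftmy" (len 12), cursors c1@2 c2@12, authorship 1.........2.
After op 3 (delete): buffer="miwbbmaftm" (len 10), cursors c1@1 c2@10, authorship 1........2
Authorship (.=original, N=cursor N): 1 . . . . . . . . 2
Index 0: author = 1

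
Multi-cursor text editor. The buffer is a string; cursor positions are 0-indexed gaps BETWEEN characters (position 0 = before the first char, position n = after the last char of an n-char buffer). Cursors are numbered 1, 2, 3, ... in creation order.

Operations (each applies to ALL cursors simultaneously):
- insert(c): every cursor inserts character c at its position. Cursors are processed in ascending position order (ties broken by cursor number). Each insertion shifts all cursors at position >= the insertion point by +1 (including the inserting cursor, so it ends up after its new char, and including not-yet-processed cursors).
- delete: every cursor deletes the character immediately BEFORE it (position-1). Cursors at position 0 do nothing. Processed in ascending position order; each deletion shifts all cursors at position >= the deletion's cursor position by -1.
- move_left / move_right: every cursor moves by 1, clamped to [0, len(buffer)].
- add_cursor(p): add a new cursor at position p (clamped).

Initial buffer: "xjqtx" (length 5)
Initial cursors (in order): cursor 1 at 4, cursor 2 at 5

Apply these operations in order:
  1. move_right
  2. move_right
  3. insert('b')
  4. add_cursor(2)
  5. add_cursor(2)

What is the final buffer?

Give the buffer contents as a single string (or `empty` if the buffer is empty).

Answer: xjqtxbb

Derivation:
After op 1 (move_right): buffer="xjqtx" (len 5), cursors c1@5 c2@5, authorship .....
After op 2 (move_right): buffer="xjqtx" (len 5), cursors c1@5 c2@5, authorship .....
After op 3 (insert('b')): buffer="xjqtxbb" (len 7), cursors c1@7 c2@7, authorship .....12
After op 4 (add_cursor(2)): buffer="xjqtxbb" (len 7), cursors c3@2 c1@7 c2@7, authorship .....12
After op 5 (add_cursor(2)): buffer="xjqtxbb" (len 7), cursors c3@2 c4@2 c1@7 c2@7, authorship .....12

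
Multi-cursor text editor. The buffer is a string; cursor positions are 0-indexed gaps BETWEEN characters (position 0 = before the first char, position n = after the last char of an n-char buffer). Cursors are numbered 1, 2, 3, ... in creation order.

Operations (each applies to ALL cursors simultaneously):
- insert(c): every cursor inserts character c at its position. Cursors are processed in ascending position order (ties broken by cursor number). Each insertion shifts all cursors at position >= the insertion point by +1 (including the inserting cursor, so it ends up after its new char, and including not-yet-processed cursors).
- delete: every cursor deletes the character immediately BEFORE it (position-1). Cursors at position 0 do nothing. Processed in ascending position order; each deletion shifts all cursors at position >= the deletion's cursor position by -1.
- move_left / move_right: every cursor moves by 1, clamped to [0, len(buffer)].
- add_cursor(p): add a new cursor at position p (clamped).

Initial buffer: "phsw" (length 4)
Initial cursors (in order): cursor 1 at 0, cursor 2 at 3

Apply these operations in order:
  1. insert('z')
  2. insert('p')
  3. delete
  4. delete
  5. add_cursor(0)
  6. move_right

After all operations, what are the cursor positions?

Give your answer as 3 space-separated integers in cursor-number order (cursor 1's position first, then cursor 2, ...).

Answer: 1 4 1

Derivation:
After op 1 (insert('z')): buffer="zphszw" (len 6), cursors c1@1 c2@5, authorship 1...2.
After op 2 (insert('p')): buffer="zpphszpw" (len 8), cursors c1@2 c2@7, authorship 11...22.
After op 3 (delete): buffer="zphszw" (len 6), cursors c1@1 c2@5, authorship 1...2.
After op 4 (delete): buffer="phsw" (len 4), cursors c1@0 c2@3, authorship ....
After op 5 (add_cursor(0)): buffer="phsw" (len 4), cursors c1@0 c3@0 c2@3, authorship ....
After op 6 (move_right): buffer="phsw" (len 4), cursors c1@1 c3@1 c2@4, authorship ....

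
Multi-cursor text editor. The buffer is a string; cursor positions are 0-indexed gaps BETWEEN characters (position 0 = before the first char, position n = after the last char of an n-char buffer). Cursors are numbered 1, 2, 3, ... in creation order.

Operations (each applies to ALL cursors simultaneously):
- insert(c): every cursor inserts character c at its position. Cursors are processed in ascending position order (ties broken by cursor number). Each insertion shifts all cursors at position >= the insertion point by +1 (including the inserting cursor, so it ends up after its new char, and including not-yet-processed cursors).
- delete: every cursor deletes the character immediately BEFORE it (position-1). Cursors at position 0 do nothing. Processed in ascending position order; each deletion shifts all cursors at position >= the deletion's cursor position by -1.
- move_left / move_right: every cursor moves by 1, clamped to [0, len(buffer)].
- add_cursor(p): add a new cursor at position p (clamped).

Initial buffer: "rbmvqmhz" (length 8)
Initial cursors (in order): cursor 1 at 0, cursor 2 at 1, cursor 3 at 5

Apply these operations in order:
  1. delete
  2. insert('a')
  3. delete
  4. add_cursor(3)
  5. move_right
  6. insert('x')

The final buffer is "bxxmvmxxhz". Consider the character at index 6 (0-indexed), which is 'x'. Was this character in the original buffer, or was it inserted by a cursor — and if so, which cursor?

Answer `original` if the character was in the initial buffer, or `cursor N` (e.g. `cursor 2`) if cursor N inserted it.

Answer: cursor 3

Derivation:
After op 1 (delete): buffer="bmvmhz" (len 6), cursors c1@0 c2@0 c3@3, authorship ......
After op 2 (insert('a')): buffer="aabmvamhz" (len 9), cursors c1@2 c2@2 c3@6, authorship 12...3...
After op 3 (delete): buffer="bmvmhz" (len 6), cursors c1@0 c2@0 c3@3, authorship ......
After op 4 (add_cursor(3)): buffer="bmvmhz" (len 6), cursors c1@0 c2@0 c3@3 c4@3, authorship ......
After op 5 (move_right): buffer="bmvmhz" (len 6), cursors c1@1 c2@1 c3@4 c4@4, authorship ......
After op 6 (insert('x')): buffer="bxxmvmxxhz" (len 10), cursors c1@3 c2@3 c3@8 c4@8, authorship .12...34..
Authorship (.=original, N=cursor N): . 1 2 . . . 3 4 . .
Index 6: author = 3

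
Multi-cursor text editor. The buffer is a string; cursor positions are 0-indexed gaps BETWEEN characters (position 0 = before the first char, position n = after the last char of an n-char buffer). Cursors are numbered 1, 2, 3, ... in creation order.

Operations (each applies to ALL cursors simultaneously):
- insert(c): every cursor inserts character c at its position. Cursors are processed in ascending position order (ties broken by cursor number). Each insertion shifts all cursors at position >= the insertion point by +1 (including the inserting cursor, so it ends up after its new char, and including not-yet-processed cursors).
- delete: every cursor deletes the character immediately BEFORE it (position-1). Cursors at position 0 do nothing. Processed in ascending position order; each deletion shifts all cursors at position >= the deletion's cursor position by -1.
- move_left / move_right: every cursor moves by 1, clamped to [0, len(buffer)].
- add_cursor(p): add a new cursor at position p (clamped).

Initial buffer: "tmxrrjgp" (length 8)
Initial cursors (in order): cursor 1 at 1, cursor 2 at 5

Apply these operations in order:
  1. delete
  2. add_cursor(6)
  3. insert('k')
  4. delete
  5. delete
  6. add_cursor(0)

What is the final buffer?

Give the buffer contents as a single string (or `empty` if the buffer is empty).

After op 1 (delete): buffer="mxrjgp" (len 6), cursors c1@0 c2@3, authorship ......
After op 2 (add_cursor(6)): buffer="mxrjgp" (len 6), cursors c1@0 c2@3 c3@6, authorship ......
After op 3 (insert('k')): buffer="kmxrkjgpk" (len 9), cursors c1@1 c2@5 c3@9, authorship 1...2...3
After op 4 (delete): buffer="mxrjgp" (len 6), cursors c1@0 c2@3 c3@6, authorship ......
After op 5 (delete): buffer="mxjg" (len 4), cursors c1@0 c2@2 c3@4, authorship ....
After op 6 (add_cursor(0)): buffer="mxjg" (len 4), cursors c1@0 c4@0 c2@2 c3@4, authorship ....

Answer: mxjg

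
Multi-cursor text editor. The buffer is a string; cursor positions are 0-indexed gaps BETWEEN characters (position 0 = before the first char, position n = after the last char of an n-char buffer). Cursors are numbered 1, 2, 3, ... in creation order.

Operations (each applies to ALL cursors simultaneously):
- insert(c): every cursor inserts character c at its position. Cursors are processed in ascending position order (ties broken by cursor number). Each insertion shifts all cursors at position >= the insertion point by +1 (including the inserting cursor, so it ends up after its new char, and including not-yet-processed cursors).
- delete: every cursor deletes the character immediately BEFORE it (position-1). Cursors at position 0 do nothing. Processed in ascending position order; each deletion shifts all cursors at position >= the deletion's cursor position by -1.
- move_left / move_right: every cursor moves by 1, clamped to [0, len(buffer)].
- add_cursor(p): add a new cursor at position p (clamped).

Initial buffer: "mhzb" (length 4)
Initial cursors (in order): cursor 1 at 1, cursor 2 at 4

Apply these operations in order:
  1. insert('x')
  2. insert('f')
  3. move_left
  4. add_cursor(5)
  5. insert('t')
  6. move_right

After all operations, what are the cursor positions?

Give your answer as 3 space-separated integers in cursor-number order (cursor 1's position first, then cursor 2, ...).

Answer: 4 11 8

Derivation:
After op 1 (insert('x')): buffer="mxhzbx" (len 6), cursors c1@2 c2@6, authorship .1...2
After op 2 (insert('f')): buffer="mxfhzbxf" (len 8), cursors c1@3 c2@8, authorship .11...22
After op 3 (move_left): buffer="mxfhzbxf" (len 8), cursors c1@2 c2@7, authorship .11...22
After op 4 (add_cursor(5)): buffer="mxfhzbxf" (len 8), cursors c1@2 c3@5 c2@7, authorship .11...22
After op 5 (insert('t')): buffer="mxtfhztbxtf" (len 11), cursors c1@3 c3@7 c2@10, authorship .111..3.222
After op 6 (move_right): buffer="mxtfhztbxtf" (len 11), cursors c1@4 c3@8 c2@11, authorship .111..3.222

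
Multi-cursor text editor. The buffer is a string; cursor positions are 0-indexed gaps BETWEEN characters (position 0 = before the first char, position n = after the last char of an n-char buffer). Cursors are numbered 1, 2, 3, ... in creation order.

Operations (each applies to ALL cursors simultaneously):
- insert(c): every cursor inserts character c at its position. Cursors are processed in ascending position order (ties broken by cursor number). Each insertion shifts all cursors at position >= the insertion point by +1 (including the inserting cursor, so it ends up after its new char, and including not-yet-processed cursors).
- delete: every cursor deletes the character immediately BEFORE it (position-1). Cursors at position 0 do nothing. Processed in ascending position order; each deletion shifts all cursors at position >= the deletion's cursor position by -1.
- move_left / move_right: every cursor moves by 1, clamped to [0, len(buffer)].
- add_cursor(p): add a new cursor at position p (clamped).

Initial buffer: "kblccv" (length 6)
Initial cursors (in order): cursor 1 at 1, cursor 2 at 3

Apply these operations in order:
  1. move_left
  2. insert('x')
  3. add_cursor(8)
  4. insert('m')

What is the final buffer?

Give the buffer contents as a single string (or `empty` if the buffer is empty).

Answer: xmkbxmlccvm

Derivation:
After op 1 (move_left): buffer="kblccv" (len 6), cursors c1@0 c2@2, authorship ......
After op 2 (insert('x')): buffer="xkbxlccv" (len 8), cursors c1@1 c2@4, authorship 1..2....
After op 3 (add_cursor(8)): buffer="xkbxlccv" (len 8), cursors c1@1 c2@4 c3@8, authorship 1..2....
After op 4 (insert('m')): buffer="xmkbxmlccvm" (len 11), cursors c1@2 c2@6 c3@11, authorship 11..22....3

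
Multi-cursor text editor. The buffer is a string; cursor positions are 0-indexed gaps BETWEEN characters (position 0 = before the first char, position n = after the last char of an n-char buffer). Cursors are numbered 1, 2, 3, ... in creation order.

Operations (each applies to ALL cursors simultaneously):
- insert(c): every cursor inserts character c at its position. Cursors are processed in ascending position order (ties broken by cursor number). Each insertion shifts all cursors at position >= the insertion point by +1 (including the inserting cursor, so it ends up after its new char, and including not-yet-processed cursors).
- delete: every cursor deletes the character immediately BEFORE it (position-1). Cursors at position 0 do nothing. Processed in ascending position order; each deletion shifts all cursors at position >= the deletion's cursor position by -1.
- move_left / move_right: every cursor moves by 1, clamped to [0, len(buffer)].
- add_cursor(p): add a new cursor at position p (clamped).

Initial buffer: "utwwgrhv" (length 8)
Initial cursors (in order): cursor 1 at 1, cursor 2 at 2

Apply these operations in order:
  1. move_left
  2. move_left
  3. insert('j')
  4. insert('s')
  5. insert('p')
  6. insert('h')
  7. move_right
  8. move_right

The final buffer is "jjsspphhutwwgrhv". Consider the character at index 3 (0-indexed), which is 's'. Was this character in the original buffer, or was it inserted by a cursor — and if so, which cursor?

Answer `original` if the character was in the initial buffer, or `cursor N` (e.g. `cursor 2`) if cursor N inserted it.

Answer: cursor 2

Derivation:
After op 1 (move_left): buffer="utwwgrhv" (len 8), cursors c1@0 c2@1, authorship ........
After op 2 (move_left): buffer="utwwgrhv" (len 8), cursors c1@0 c2@0, authorship ........
After op 3 (insert('j')): buffer="jjutwwgrhv" (len 10), cursors c1@2 c2@2, authorship 12........
After op 4 (insert('s')): buffer="jjssutwwgrhv" (len 12), cursors c1@4 c2@4, authorship 1212........
After op 5 (insert('p')): buffer="jjsspputwwgrhv" (len 14), cursors c1@6 c2@6, authorship 121212........
After op 6 (insert('h')): buffer="jjsspphhutwwgrhv" (len 16), cursors c1@8 c2@8, authorship 12121212........
After op 7 (move_right): buffer="jjsspphhutwwgrhv" (len 16), cursors c1@9 c2@9, authorship 12121212........
After op 8 (move_right): buffer="jjsspphhutwwgrhv" (len 16), cursors c1@10 c2@10, authorship 12121212........
Authorship (.=original, N=cursor N): 1 2 1 2 1 2 1 2 . . . . . . . .
Index 3: author = 2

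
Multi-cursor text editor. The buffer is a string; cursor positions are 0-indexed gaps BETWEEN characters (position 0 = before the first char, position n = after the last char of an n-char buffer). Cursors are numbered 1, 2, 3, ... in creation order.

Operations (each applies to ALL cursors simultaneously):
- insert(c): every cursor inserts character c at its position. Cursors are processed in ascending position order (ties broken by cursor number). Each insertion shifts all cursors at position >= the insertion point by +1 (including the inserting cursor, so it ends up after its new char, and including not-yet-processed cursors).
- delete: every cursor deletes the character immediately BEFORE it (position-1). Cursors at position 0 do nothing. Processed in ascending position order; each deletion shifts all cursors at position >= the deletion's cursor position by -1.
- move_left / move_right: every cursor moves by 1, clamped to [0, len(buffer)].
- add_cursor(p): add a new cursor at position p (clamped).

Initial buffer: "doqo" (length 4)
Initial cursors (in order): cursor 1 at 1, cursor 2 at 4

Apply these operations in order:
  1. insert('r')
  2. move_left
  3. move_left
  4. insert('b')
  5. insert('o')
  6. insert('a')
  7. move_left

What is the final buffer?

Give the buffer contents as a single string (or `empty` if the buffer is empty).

After op 1 (insert('r')): buffer="droqor" (len 6), cursors c1@2 c2@6, authorship .1...2
After op 2 (move_left): buffer="droqor" (len 6), cursors c1@1 c2@5, authorship .1...2
After op 3 (move_left): buffer="droqor" (len 6), cursors c1@0 c2@4, authorship .1...2
After op 4 (insert('b')): buffer="bdroqbor" (len 8), cursors c1@1 c2@6, authorship 1.1..2.2
After op 5 (insert('o')): buffer="bodroqboor" (len 10), cursors c1@2 c2@8, authorship 11.1..22.2
After op 6 (insert('a')): buffer="boadroqboaor" (len 12), cursors c1@3 c2@10, authorship 111.1..222.2
After op 7 (move_left): buffer="boadroqboaor" (len 12), cursors c1@2 c2@9, authorship 111.1..222.2

Answer: boadroqboaor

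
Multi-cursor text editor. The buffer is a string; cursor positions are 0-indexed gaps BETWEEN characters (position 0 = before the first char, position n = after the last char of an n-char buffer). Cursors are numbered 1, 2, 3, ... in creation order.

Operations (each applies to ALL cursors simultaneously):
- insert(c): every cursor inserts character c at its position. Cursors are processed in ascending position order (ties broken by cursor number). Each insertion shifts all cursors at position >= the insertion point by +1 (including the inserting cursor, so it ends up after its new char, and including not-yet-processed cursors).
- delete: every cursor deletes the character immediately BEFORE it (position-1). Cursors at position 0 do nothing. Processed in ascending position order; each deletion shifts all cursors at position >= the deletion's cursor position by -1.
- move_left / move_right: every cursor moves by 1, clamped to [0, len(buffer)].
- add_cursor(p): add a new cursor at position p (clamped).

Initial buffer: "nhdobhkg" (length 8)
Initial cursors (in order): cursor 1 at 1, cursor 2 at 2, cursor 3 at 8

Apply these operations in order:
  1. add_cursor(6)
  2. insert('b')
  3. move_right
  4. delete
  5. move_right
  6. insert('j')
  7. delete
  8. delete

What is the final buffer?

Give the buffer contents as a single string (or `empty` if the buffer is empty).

After op 1 (add_cursor(6)): buffer="nhdobhkg" (len 8), cursors c1@1 c2@2 c4@6 c3@8, authorship ........
After op 2 (insert('b')): buffer="nbhbdobhbkgb" (len 12), cursors c1@2 c2@4 c4@9 c3@12, authorship .1.2....4..3
After op 3 (move_right): buffer="nbhbdobhbkgb" (len 12), cursors c1@3 c2@5 c4@10 c3@12, authorship .1.2....4..3
After op 4 (delete): buffer="nbbobhbg" (len 8), cursors c1@2 c2@3 c4@7 c3@8, authorship .12...4.
After op 5 (move_right): buffer="nbbobhbg" (len 8), cursors c1@3 c2@4 c3@8 c4@8, authorship .12...4.
After op 6 (insert('j')): buffer="nbbjojbhbgjj" (len 12), cursors c1@4 c2@6 c3@12 c4@12, authorship .121.2..4.34
After op 7 (delete): buffer="nbbobhbg" (len 8), cursors c1@3 c2@4 c3@8 c4@8, authorship .12...4.
After op 8 (delete): buffer="nbbh" (len 4), cursors c1@2 c2@2 c3@4 c4@4, authorship .1..

Answer: nbbh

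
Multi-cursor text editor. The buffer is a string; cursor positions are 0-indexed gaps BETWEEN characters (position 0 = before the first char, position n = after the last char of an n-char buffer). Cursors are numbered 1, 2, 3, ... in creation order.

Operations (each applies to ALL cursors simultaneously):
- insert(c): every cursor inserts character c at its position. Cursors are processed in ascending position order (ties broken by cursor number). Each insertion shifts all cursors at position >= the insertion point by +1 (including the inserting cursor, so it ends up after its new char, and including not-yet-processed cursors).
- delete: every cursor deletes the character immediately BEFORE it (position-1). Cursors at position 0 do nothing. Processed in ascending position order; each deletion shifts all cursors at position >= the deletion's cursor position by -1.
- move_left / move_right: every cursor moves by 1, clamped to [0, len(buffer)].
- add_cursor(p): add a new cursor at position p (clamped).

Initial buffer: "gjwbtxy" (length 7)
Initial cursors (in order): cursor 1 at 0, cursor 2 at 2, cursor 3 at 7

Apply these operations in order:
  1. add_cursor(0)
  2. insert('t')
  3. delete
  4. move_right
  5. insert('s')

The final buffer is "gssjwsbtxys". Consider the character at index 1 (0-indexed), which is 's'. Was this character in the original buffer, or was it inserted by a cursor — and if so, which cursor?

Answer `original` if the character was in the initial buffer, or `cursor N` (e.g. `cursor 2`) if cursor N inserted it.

After op 1 (add_cursor(0)): buffer="gjwbtxy" (len 7), cursors c1@0 c4@0 c2@2 c3@7, authorship .......
After op 2 (insert('t')): buffer="ttgjtwbtxyt" (len 11), cursors c1@2 c4@2 c2@5 c3@11, authorship 14..2.....3
After op 3 (delete): buffer="gjwbtxy" (len 7), cursors c1@0 c4@0 c2@2 c3@7, authorship .......
After op 4 (move_right): buffer="gjwbtxy" (len 7), cursors c1@1 c4@1 c2@3 c3@7, authorship .......
After op 5 (insert('s')): buffer="gssjwsbtxys" (len 11), cursors c1@3 c4@3 c2@6 c3@11, authorship .14..2....3
Authorship (.=original, N=cursor N): . 1 4 . . 2 . . . . 3
Index 1: author = 1

Answer: cursor 1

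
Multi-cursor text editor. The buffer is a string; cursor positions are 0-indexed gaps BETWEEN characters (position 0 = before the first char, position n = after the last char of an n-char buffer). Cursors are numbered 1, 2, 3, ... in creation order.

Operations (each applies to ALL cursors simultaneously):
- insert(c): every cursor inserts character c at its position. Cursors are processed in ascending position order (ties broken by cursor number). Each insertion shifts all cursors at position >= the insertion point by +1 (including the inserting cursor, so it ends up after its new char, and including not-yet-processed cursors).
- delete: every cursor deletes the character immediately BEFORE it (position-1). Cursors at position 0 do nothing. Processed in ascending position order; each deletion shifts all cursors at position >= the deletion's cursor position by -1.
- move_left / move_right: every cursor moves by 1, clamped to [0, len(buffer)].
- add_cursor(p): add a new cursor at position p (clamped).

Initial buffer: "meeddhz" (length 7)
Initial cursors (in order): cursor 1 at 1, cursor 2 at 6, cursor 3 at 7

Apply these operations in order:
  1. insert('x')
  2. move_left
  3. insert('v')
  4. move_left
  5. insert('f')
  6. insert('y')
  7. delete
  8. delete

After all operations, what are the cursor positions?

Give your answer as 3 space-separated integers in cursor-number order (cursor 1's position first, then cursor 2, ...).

Answer: 1 8 11

Derivation:
After op 1 (insert('x')): buffer="mxeeddhxzx" (len 10), cursors c1@2 c2@8 c3@10, authorship .1.....2.3
After op 2 (move_left): buffer="mxeeddhxzx" (len 10), cursors c1@1 c2@7 c3@9, authorship .1.....2.3
After op 3 (insert('v')): buffer="mvxeeddhvxzvx" (len 13), cursors c1@2 c2@9 c3@12, authorship .11.....22.33
After op 4 (move_left): buffer="mvxeeddhvxzvx" (len 13), cursors c1@1 c2@8 c3@11, authorship .11.....22.33
After op 5 (insert('f')): buffer="mfvxeeddhfvxzfvx" (len 16), cursors c1@2 c2@10 c3@14, authorship .111.....222.333
After op 6 (insert('y')): buffer="mfyvxeeddhfyvxzfyvx" (len 19), cursors c1@3 c2@12 c3@17, authorship .1111.....2222.3333
After op 7 (delete): buffer="mfvxeeddhfvxzfvx" (len 16), cursors c1@2 c2@10 c3@14, authorship .111.....222.333
After op 8 (delete): buffer="mvxeeddhvxzvx" (len 13), cursors c1@1 c2@8 c3@11, authorship .11.....22.33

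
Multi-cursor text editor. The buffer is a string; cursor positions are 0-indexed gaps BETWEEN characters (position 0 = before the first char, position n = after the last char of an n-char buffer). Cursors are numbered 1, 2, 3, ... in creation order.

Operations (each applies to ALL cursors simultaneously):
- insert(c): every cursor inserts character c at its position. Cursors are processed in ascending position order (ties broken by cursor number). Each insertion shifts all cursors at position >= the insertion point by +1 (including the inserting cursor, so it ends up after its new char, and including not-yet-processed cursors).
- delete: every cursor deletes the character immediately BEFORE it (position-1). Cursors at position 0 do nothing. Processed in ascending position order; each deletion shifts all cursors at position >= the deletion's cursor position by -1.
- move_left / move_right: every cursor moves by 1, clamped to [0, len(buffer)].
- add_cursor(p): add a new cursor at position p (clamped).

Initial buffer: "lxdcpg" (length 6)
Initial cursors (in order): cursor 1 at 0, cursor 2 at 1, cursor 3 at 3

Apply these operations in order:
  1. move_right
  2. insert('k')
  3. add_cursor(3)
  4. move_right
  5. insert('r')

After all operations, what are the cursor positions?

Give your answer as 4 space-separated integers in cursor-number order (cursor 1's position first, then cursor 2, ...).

Answer: 4 8 12 6

Derivation:
After op 1 (move_right): buffer="lxdcpg" (len 6), cursors c1@1 c2@2 c3@4, authorship ......
After op 2 (insert('k')): buffer="lkxkdckpg" (len 9), cursors c1@2 c2@4 c3@7, authorship .1.2..3..
After op 3 (add_cursor(3)): buffer="lkxkdckpg" (len 9), cursors c1@2 c4@3 c2@4 c3@7, authorship .1.2..3..
After op 4 (move_right): buffer="lkxkdckpg" (len 9), cursors c1@3 c4@4 c2@5 c3@8, authorship .1.2..3..
After op 5 (insert('r')): buffer="lkxrkrdrckprg" (len 13), cursors c1@4 c4@6 c2@8 c3@12, authorship .1.124.2.3.3.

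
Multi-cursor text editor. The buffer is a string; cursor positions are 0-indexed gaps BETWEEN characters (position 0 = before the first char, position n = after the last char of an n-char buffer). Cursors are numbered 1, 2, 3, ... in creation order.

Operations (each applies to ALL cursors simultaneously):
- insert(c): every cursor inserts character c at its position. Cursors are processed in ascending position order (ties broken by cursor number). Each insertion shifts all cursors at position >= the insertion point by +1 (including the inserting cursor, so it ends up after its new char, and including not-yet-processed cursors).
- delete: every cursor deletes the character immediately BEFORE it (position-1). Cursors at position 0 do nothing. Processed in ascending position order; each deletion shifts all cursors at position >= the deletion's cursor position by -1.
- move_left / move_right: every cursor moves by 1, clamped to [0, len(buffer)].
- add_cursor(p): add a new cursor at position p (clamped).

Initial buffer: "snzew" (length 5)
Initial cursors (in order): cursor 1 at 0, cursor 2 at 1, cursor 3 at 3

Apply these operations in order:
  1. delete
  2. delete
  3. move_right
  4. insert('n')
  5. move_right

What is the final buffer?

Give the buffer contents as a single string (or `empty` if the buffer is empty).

Answer: ennnw

Derivation:
After op 1 (delete): buffer="new" (len 3), cursors c1@0 c2@0 c3@1, authorship ...
After op 2 (delete): buffer="ew" (len 2), cursors c1@0 c2@0 c3@0, authorship ..
After op 3 (move_right): buffer="ew" (len 2), cursors c1@1 c2@1 c3@1, authorship ..
After op 4 (insert('n')): buffer="ennnw" (len 5), cursors c1@4 c2@4 c3@4, authorship .123.
After op 5 (move_right): buffer="ennnw" (len 5), cursors c1@5 c2@5 c3@5, authorship .123.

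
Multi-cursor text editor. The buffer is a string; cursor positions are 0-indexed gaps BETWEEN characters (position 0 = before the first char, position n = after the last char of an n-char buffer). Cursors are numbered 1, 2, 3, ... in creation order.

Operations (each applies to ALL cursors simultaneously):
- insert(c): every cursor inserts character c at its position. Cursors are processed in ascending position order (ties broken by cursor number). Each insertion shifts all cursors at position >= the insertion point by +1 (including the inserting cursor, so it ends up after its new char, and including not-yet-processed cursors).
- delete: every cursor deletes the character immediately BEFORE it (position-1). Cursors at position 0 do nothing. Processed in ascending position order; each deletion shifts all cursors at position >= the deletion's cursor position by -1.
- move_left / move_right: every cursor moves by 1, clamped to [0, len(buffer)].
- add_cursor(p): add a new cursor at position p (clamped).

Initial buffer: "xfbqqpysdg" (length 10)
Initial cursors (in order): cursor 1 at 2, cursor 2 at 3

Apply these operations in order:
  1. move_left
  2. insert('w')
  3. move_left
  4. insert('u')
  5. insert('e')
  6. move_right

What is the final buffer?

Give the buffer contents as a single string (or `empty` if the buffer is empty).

After op 1 (move_left): buffer="xfbqqpysdg" (len 10), cursors c1@1 c2@2, authorship ..........
After op 2 (insert('w')): buffer="xwfwbqqpysdg" (len 12), cursors c1@2 c2@4, authorship .1.2........
After op 3 (move_left): buffer="xwfwbqqpysdg" (len 12), cursors c1@1 c2@3, authorship .1.2........
After op 4 (insert('u')): buffer="xuwfuwbqqpysdg" (len 14), cursors c1@2 c2@5, authorship .11.22........
After op 5 (insert('e')): buffer="xuewfuewbqqpysdg" (len 16), cursors c1@3 c2@7, authorship .111.222........
After op 6 (move_right): buffer="xuewfuewbqqpysdg" (len 16), cursors c1@4 c2@8, authorship .111.222........

Answer: xuewfuewbqqpysdg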